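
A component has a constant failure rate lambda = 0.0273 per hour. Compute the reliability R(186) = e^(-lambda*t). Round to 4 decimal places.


lambda = 0.0273
t = 186
lambda * t = 5.0778
R(t) = e^(-5.0778)
R(t) = 0.0062

0.0062


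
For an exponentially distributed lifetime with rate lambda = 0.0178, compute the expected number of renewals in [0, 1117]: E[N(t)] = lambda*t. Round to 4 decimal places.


lambda = 0.0178
t = 1117
E[N(t)] = lambda * t
E[N(t)] = 0.0178 * 1117
E[N(t)] = 19.8826

19.8826


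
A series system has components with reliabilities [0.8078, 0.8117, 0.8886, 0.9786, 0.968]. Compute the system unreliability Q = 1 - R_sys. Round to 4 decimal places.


Components: [0.8078, 0.8117, 0.8886, 0.9786, 0.968]
After component 1: product = 0.8078
After component 2: product = 0.6557
After component 3: product = 0.5826
After component 4: product = 0.5702
After component 5: product = 0.5519
R_sys = 0.5519
Q = 1 - 0.5519 = 0.4481

0.4481


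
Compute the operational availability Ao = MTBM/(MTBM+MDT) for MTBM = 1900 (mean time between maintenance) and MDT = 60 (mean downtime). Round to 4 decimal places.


MTBM = 1900
MDT = 60
MTBM + MDT = 1960
Ao = 1900 / 1960
Ao = 0.9694

0.9694


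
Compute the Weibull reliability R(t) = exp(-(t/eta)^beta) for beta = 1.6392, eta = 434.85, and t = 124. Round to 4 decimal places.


beta = 1.6392, eta = 434.85, t = 124
t/eta = 124 / 434.85 = 0.2852
(t/eta)^beta = 0.2852^1.6392 = 0.1279
R(t) = exp(-0.1279)
R(t) = 0.88

0.88


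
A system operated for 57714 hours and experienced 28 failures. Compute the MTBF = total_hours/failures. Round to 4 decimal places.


total_hours = 57714
failures = 28
MTBF = 57714 / 28
MTBF = 2061.2143

2061.2143


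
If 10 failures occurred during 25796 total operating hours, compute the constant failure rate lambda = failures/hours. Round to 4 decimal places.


failures = 10
total_hours = 25796
lambda = 10 / 25796
lambda = 0.0004

0.0004


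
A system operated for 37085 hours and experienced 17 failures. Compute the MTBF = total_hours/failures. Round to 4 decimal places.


total_hours = 37085
failures = 17
MTBF = 37085 / 17
MTBF = 2181.4706

2181.4706


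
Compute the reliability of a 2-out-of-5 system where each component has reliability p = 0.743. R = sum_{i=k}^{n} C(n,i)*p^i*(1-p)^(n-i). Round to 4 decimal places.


k = 2, n = 5, p = 0.743
i=2: C(5,2)=10 * 0.743^2 * 0.257^3 = 0.0937
i=3: C(5,3)=10 * 0.743^3 * 0.257^2 = 0.2709
i=4: C(5,4)=5 * 0.743^4 * 0.257^1 = 0.3916
i=5: C(5,5)=1 * 0.743^5 * 0.257^0 = 0.2264
R = sum of terms = 0.9827

0.9827


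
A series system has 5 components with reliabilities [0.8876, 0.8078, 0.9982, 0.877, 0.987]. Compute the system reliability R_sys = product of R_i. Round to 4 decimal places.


Components: [0.8876, 0.8078, 0.9982, 0.877, 0.987]
After component 1 (R=0.8876): product = 0.8876
After component 2 (R=0.8078): product = 0.717
After component 3 (R=0.9982): product = 0.7157
After component 4 (R=0.877): product = 0.6277
After component 5 (R=0.987): product = 0.6195
R_sys = 0.6195

0.6195


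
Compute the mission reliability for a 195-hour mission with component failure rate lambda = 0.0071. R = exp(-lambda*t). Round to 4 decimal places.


lambda = 0.0071
mission_time = 195
lambda * t = 0.0071 * 195 = 1.3845
R = exp(-1.3845)
R = 0.2504

0.2504


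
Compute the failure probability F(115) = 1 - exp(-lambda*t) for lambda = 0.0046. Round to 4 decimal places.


lambda = 0.0046, t = 115
lambda * t = 0.529
exp(-0.529) = 0.5892
F(t) = 1 - 0.5892
F(t) = 0.4108

0.4108


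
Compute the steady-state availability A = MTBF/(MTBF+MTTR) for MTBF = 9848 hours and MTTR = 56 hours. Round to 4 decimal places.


MTBF = 9848
MTTR = 56
MTBF + MTTR = 9904
A = 9848 / 9904
A = 0.9943

0.9943


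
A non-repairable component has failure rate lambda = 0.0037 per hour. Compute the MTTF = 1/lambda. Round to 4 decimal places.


lambda = 0.0037
MTTF = 1 / 0.0037
MTTF = 270.2703

270.2703


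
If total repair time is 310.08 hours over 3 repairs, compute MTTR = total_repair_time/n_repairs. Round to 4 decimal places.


total_repair_time = 310.08
n_repairs = 3
MTTR = 310.08 / 3
MTTR = 103.36

103.36


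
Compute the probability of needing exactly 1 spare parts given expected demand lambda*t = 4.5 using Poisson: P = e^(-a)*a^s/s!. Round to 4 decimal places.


a = 4.5, s = 1
e^(-a) = e^(-4.5) = 0.0111
a^s = 4.5^1 = 4.5
s! = 1
P = 0.0111 * 4.5 / 1
P = 0.05

0.05


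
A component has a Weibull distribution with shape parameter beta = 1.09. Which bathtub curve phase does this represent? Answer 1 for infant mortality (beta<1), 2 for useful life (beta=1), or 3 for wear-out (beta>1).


beta = 1.09
Compare beta to 1:
beta < 1 => infant mortality (phase 1)
beta = 1 => useful life (phase 2)
beta > 1 => wear-out (phase 3)
Since beta = 1.09, this is wear-out (increasing failure rate)
Phase = 3

3


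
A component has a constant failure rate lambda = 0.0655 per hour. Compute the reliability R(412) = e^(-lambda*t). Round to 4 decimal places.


lambda = 0.0655
t = 412
lambda * t = 26.986
R(t) = e^(-26.986)
R(t) = 0.0

0.0


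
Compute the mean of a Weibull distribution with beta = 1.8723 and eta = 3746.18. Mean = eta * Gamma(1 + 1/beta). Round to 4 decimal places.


beta = 1.8723, eta = 3746.18
1/beta = 0.5341
1 + 1/beta = 1.5341
Gamma(1.5341) = 0.8878
Mean = 3746.18 * 0.8878
Mean = 3325.8889

3325.8889


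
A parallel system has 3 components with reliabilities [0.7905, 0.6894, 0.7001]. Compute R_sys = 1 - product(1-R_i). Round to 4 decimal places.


Components: [0.7905, 0.6894, 0.7001]
(1 - 0.7905) = 0.2095, running product = 0.2095
(1 - 0.6894) = 0.3106, running product = 0.0651
(1 - 0.7001) = 0.2999, running product = 0.0195
Product of (1-R_i) = 0.0195
R_sys = 1 - 0.0195 = 0.9805

0.9805


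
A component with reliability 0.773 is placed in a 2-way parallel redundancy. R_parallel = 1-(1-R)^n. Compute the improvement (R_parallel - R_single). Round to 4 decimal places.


R_single = 0.773, n = 2
1 - R_single = 0.227
(1 - R_single)^n = 0.227^2 = 0.0515
R_parallel = 1 - 0.0515 = 0.9485
Improvement = 0.9485 - 0.773
Improvement = 0.1755

0.1755


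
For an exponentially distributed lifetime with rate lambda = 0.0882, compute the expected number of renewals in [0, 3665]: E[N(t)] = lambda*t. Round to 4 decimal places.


lambda = 0.0882
t = 3665
E[N(t)] = lambda * t
E[N(t)] = 0.0882 * 3665
E[N(t)] = 323.253

323.253


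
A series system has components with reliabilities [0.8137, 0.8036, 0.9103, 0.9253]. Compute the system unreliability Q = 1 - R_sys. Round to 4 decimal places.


Components: [0.8137, 0.8036, 0.9103, 0.9253]
After component 1: product = 0.8137
After component 2: product = 0.6539
After component 3: product = 0.5952
After component 4: product = 0.5508
R_sys = 0.5508
Q = 1 - 0.5508 = 0.4492

0.4492


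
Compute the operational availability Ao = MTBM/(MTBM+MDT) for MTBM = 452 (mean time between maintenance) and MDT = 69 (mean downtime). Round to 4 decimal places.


MTBM = 452
MDT = 69
MTBM + MDT = 521
Ao = 452 / 521
Ao = 0.8676

0.8676


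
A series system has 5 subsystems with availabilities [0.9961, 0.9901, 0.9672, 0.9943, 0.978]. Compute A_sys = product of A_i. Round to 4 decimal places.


Subsystems: [0.9961, 0.9901, 0.9672, 0.9943, 0.978]
After subsystem 1 (A=0.9961): product = 0.9961
After subsystem 2 (A=0.9901): product = 0.9862
After subsystem 3 (A=0.9672): product = 0.9539
After subsystem 4 (A=0.9943): product = 0.9485
After subsystem 5 (A=0.978): product = 0.9276
A_sys = 0.9276

0.9276


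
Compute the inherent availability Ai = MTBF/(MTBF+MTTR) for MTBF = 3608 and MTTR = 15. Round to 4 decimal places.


MTBF = 3608
MTTR = 15
MTBF + MTTR = 3623
Ai = 3608 / 3623
Ai = 0.9959

0.9959


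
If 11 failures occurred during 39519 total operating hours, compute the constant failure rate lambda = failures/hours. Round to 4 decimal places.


failures = 11
total_hours = 39519
lambda = 11 / 39519
lambda = 0.0003

0.0003


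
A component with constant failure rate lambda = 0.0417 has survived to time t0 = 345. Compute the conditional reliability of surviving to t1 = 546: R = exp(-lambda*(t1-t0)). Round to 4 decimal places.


lambda = 0.0417
t0 = 345, t1 = 546
t1 - t0 = 201
lambda * (t1-t0) = 0.0417 * 201 = 8.3817
R = exp(-8.3817)
R = 0.0002

0.0002


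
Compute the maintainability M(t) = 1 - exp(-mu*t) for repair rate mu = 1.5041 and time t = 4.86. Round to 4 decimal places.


mu = 1.5041, t = 4.86
mu * t = 1.5041 * 4.86 = 7.3099
exp(-7.3099) = 0.0007
M(t) = 1 - 0.0007
M(t) = 0.9993

0.9993


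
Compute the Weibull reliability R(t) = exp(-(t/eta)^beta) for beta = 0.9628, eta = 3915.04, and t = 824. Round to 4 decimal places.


beta = 0.9628, eta = 3915.04, t = 824
t/eta = 824 / 3915.04 = 0.2105
(t/eta)^beta = 0.2105^0.9628 = 0.223
R(t) = exp(-0.223)
R(t) = 0.8001

0.8001


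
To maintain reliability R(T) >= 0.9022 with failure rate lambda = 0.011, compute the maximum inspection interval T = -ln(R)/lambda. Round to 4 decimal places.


R_target = 0.9022
lambda = 0.011
-ln(0.9022) = 0.1029
T = 0.1029 / 0.011
T = 9.3563

9.3563


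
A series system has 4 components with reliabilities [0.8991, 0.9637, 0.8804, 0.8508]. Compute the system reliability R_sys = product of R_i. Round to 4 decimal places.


Components: [0.8991, 0.9637, 0.8804, 0.8508]
After component 1 (R=0.8991): product = 0.8991
After component 2 (R=0.9637): product = 0.8665
After component 3 (R=0.8804): product = 0.7628
After component 4 (R=0.8508): product = 0.649
R_sys = 0.649

0.649


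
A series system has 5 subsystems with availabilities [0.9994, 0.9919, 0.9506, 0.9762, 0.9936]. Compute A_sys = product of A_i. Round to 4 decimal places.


Subsystems: [0.9994, 0.9919, 0.9506, 0.9762, 0.9936]
After subsystem 1 (A=0.9994): product = 0.9994
After subsystem 2 (A=0.9919): product = 0.9913
After subsystem 3 (A=0.9506): product = 0.9423
After subsystem 4 (A=0.9762): product = 0.9199
After subsystem 5 (A=0.9936): product = 0.914
A_sys = 0.914

0.914


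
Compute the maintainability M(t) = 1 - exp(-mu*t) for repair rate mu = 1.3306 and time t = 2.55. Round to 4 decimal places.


mu = 1.3306, t = 2.55
mu * t = 1.3306 * 2.55 = 3.393
exp(-3.393) = 0.0336
M(t) = 1 - 0.0336
M(t) = 0.9664

0.9664


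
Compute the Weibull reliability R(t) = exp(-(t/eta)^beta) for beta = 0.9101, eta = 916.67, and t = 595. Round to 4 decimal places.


beta = 0.9101, eta = 916.67, t = 595
t/eta = 595 / 916.67 = 0.6491
(t/eta)^beta = 0.6491^0.9101 = 0.6748
R(t) = exp(-0.6748)
R(t) = 0.5093

0.5093


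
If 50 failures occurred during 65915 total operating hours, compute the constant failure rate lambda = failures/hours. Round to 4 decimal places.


failures = 50
total_hours = 65915
lambda = 50 / 65915
lambda = 0.0008

0.0008


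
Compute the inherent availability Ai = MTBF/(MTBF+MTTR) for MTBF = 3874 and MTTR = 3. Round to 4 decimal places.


MTBF = 3874
MTTR = 3
MTBF + MTTR = 3877
Ai = 3874 / 3877
Ai = 0.9992

0.9992


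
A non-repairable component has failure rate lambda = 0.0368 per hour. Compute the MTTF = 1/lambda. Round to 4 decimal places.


lambda = 0.0368
MTTF = 1 / 0.0368
MTTF = 27.1739

27.1739


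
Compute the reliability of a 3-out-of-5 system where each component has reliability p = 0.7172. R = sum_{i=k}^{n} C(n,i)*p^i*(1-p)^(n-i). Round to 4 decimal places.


k = 3, n = 5, p = 0.7172
i=3: C(5,3)=10 * 0.7172^3 * 0.2828^2 = 0.295
i=4: C(5,4)=5 * 0.7172^4 * 0.2828^1 = 0.3741
i=5: C(5,5)=1 * 0.7172^5 * 0.2828^0 = 0.1898
R = sum of terms = 0.8589

0.8589


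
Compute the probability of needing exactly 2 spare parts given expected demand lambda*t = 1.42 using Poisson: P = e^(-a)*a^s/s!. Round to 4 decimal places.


a = 1.42, s = 2
e^(-a) = e^(-1.42) = 0.2417
a^s = 1.42^2 = 2.0164
s! = 2
P = 0.2417 * 2.0164 / 2
P = 0.2437

0.2437


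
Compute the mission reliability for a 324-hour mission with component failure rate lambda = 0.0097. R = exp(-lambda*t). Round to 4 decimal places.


lambda = 0.0097
mission_time = 324
lambda * t = 0.0097 * 324 = 3.1428
R = exp(-3.1428)
R = 0.0432

0.0432


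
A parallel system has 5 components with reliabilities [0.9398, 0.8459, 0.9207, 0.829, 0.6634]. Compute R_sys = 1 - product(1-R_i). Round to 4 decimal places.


Components: [0.9398, 0.8459, 0.9207, 0.829, 0.6634]
(1 - 0.9398) = 0.0602, running product = 0.0602
(1 - 0.8459) = 0.1541, running product = 0.0093
(1 - 0.9207) = 0.0793, running product = 0.0007
(1 - 0.829) = 0.171, running product = 0.0001
(1 - 0.6634) = 0.3366, running product = 0.0
Product of (1-R_i) = 0.0
R_sys = 1 - 0.0 = 1.0

1.0


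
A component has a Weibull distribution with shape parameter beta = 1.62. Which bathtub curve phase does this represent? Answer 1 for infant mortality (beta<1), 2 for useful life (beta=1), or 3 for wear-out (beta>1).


beta = 1.62
Compare beta to 1:
beta < 1 => infant mortality (phase 1)
beta = 1 => useful life (phase 2)
beta > 1 => wear-out (phase 3)
Since beta = 1.62, this is wear-out (increasing failure rate)
Phase = 3

3


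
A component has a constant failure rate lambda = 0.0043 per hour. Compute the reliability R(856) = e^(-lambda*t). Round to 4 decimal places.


lambda = 0.0043
t = 856
lambda * t = 3.6808
R(t) = e^(-3.6808)
R(t) = 0.0252

0.0252


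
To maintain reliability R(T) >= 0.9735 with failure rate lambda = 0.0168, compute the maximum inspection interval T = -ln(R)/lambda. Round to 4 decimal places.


R_target = 0.9735
lambda = 0.0168
-ln(0.9735) = 0.0269
T = 0.0269 / 0.0168
T = 1.5987

1.5987


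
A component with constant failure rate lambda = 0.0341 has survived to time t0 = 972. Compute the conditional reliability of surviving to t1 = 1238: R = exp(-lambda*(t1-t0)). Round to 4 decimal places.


lambda = 0.0341
t0 = 972, t1 = 1238
t1 - t0 = 266
lambda * (t1-t0) = 0.0341 * 266 = 9.0706
R = exp(-9.0706)
R = 0.0001

0.0001


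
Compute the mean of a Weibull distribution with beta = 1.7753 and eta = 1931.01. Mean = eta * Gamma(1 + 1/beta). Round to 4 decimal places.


beta = 1.7753, eta = 1931.01
1/beta = 0.5633
1 + 1/beta = 1.5633
Gamma(1.5633) = 0.8899
Mean = 1931.01 * 0.8899
Mean = 1718.4248

1718.4248


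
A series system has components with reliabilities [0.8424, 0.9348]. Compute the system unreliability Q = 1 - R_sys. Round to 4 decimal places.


Components: [0.8424, 0.9348]
After component 1: product = 0.8424
After component 2: product = 0.7875
R_sys = 0.7875
Q = 1 - 0.7875 = 0.2125

0.2125


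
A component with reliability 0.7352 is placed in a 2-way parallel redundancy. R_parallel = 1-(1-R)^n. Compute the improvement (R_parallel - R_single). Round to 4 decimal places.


R_single = 0.7352, n = 2
1 - R_single = 0.2648
(1 - R_single)^n = 0.2648^2 = 0.0701
R_parallel = 1 - 0.0701 = 0.9299
Improvement = 0.9299 - 0.7352
Improvement = 0.1947

0.1947


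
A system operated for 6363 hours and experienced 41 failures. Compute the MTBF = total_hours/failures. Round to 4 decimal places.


total_hours = 6363
failures = 41
MTBF = 6363 / 41
MTBF = 155.1951

155.1951


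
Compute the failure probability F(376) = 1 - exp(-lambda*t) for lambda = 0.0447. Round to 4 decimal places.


lambda = 0.0447, t = 376
lambda * t = 16.8072
exp(-16.8072) = 0.0
F(t) = 1 - 0.0
F(t) = 1.0

1.0


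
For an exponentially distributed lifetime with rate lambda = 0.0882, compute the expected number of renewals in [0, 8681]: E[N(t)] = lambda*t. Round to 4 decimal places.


lambda = 0.0882
t = 8681
E[N(t)] = lambda * t
E[N(t)] = 0.0882 * 8681
E[N(t)] = 765.6642

765.6642


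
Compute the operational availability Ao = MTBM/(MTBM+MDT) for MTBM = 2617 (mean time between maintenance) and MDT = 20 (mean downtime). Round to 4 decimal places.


MTBM = 2617
MDT = 20
MTBM + MDT = 2637
Ao = 2617 / 2637
Ao = 0.9924

0.9924


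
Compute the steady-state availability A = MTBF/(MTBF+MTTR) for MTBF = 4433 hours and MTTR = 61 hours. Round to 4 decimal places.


MTBF = 4433
MTTR = 61
MTBF + MTTR = 4494
A = 4433 / 4494
A = 0.9864

0.9864


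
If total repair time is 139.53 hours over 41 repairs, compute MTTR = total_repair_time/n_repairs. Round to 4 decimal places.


total_repair_time = 139.53
n_repairs = 41
MTTR = 139.53 / 41
MTTR = 3.4032

3.4032


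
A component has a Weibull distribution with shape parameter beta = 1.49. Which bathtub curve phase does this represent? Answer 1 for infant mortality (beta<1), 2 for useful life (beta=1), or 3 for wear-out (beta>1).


beta = 1.49
Compare beta to 1:
beta < 1 => infant mortality (phase 1)
beta = 1 => useful life (phase 2)
beta > 1 => wear-out (phase 3)
Since beta = 1.49, this is wear-out (increasing failure rate)
Phase = 3

3


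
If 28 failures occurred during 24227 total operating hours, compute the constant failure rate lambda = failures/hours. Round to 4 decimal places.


failures = 28
total_hours = 24227
lambda = 28 / 24227
lambda = 0.0012

0.0012


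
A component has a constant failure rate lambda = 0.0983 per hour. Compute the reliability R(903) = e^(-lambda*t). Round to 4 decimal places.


lambda = 0.0983
t = 903
lambda * t = 88.7649
R(t) = e^(-88.7649)
R(t) = 0.0

0.0


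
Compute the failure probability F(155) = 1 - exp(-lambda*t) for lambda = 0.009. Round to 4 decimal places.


lambda = 0.009, t = 155
lambda * t = 1.395
exp(-1.395) = 0.2478
F(t) = 1 - 0.2478
F(t) = 0.7522

0.7522


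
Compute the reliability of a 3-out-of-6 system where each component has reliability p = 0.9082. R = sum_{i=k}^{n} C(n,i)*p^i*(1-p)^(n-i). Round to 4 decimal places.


k = 3, n = 6, p = 0.9082
i=3: C(6,3)=20 * 0.9082^3 * 0.0918^3 = 0.0116
i=4: C(6,4)=15 * 0.9082^4 * 0.0918^2 = 0.086
i=5: C(6,5)=6 * 0.9082^5 * 0.0918^1 = 0.3403
i=6: C(6,6)=1 * 0.9082^6 * 0.0918^0 = 0.5612
R = sum of terms = 0.9991

0.9991


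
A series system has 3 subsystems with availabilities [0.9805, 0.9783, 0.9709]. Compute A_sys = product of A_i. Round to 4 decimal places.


Subsystems: [0.9805, 0.9783, 0.9709]
After subsystem 1 (A=0.9805): product = 0.9805
After subsystem 2 (A=0.9783): product = 0.9592
After subsystem 3 (A=0.9709): product = 0.9313
A_sys = 0.9313

0.9313


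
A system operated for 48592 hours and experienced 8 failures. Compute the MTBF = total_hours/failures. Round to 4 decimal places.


total_hours = 48592
failures = 8
MTBF = 48592 / 8
MTBF = 6074.0

6074.0


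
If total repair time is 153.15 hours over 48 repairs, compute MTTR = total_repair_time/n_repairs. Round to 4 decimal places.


total_repair_time = 153.15
n_repairs = 48
MTTR = 153.15 / 48
MTTR = 3.1906

3.1906


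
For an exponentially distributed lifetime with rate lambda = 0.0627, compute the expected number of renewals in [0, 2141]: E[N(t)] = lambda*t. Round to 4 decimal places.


lambda = 0.0627
t = 2141
E[N(t)] = lambda * t
E[N(t)] = 0.0627 * 2141
E[N(t)] = 134.2407

134.2407


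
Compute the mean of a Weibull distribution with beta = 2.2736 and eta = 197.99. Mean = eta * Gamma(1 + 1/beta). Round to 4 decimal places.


beta = 2.2736, eta = 197.99
1/beta = 0.4398
1 + 1/beta = 1.4398
Gamma(1.4398) = 0.8858
Mean = 197.99 * 0.8858
Mean = 175.3812

175.3812


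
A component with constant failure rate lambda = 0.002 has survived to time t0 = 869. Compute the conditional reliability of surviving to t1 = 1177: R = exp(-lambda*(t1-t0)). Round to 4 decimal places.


lambda = 0.002
t0 = 869, t1 = 1177
t1 - t0 = 308
lambda * (t1-t0) = 0.002 * 308 = 0.616
R = exp(-0.616)
R = 0.5401

0.5401


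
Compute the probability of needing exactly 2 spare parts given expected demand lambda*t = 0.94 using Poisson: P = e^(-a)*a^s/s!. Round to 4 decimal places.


a = 0.94, s = 2
e^(-a) = e^(-0.94) = 0.3906
a^s = 0.94^2 = 0.8836
s! = 2
P = 0.3906 * 0.8836 / 2
P = 0.1726

0.1726


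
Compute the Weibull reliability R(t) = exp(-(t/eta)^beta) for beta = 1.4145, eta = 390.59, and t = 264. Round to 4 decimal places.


beta = 1.4145, eta = 390.59, t = 264
t/eta = 264 / 390.59 = 0.6759
(t/eta)^beta = 0.6759^1.4145 = 0.5746
R(t) = exp(-0.5746)
R(t) = 0.5629

0.5629


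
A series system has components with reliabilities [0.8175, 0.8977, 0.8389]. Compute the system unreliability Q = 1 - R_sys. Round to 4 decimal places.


Components: [0.8175, 0.8977, 0.8389]
After component 1: product = 0.8175
After component 2: product = 0.7339
After component 3: product = 0.6156
R_sys = 0.6156
Q = 1 - 0.6156 = 0.3844

0.3844


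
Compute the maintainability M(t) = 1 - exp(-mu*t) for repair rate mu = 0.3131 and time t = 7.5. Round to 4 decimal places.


mu = 0.3131, t = 7.5
mu * t = 0.3131 * 7.5 = 2.3482
exp(-2.3482) = 0.0955
M(t) = 1 - 0.0955
M(t) = 0.9045

0.9045


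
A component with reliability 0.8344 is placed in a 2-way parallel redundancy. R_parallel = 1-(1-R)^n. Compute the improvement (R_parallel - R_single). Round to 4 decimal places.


R_single = 0.8344, n = 2
1 - R_single = 0.1656
(1 - R_single)^n = 0.1656^2 = 0.0274
R_parallel = 1 - 0.0274 = 0.9726
Improvement = 0.9726 - 0.8344
Improvement = 0.1382

0.1382


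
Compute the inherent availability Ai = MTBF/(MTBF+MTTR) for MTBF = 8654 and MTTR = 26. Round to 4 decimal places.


MTBF = 8654
MTTR = 26
MTBF + MTTR = 8680
Ai = 8654 / 8680
Ai = 0.997

0.997


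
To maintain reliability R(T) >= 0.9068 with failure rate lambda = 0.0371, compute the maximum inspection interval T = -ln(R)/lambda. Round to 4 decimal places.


R_target = 0.9068
lambda = 0.0371
-ln(0.9068) = 0.0978
T = 0.0978 / 0.0371
T = 2.637

2.637


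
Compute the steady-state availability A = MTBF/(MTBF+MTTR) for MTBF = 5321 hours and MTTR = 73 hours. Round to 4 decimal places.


MTBF = 5321
MTTR = 73
MTBF + MTTR = 5394
A = 5321 / 5394
A = 0.9865

0.9865


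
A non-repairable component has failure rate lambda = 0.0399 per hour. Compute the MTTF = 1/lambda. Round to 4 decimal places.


lambda = 0.0399
MTTF = 1 / 0.0399
MTTF = 25.0627

25.0627


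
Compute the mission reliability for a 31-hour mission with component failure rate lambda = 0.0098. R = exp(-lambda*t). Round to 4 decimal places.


lambda = 0.0098
mission_time = 31
lambda * t = 0.0098 * 31 = 0.3038
R = exp(-0.3038)
R = 0.738

0.738


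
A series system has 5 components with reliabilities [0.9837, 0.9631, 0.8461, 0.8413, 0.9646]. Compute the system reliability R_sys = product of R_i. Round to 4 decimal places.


Components: [0.9837, 0.9631, 0.8461, 0.8413, 0.9646]
After component 1 (R=0.9837): product = 0.9837
After component 2 (R=0.9631): product = 0.9474
After component 3 (R=0.8461): product = 0.8016
After component 4 (R=0.8413): product = 0.6744
After component 5 (R=0.9646): product = 0.6505
R_sys = 0.6505

0.6505


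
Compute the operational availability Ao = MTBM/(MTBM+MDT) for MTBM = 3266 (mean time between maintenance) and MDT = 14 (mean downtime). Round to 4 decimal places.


MTBM = 3266
MDT = 14
MTBM + MDT = 3280
Ao = 3266 / 3280
Ao = 0.9957

0.9957


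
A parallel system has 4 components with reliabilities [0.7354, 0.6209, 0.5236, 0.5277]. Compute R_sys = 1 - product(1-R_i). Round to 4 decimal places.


Components: [0.7354, 0.6209, 0.5236, 0.5277]
(1 - 0.7354) = 0.2646, running product = 0.2646
(1 - 0.6209) = 0.3791, running product = 0.1003
(1 - 0.5236) = 0.4764, running product = 0.0478
(1 - 0.5277) = 0.4723, running product = 0.0226
Product of (1-R_i) = 0.0226
R_sys = 1 - 0.0226 = 0.9774

0.9774


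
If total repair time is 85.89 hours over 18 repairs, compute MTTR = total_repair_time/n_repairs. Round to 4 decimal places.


total_repair_time = 85.89
n_repairs = 18
MTTR = 85.89 / 18
MTTR = 4.7717

4.7717


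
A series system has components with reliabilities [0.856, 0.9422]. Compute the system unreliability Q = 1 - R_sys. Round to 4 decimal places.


Components: [0.856, 0.9422]
After component 1: product = 0.856
After component 2: product = 0.8065
R_sys = 0.8065
Q = 1 - 0.8065 = 0.1935

0.1935


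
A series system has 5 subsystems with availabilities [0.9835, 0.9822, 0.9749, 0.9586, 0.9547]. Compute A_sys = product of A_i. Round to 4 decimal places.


Subsystems: [0.9835, 0.9822, 0.9749, 0.9586, 0.9547]
After subsystem 1 (A=0.9835): product = 0.9835
After subsystem 2 (A=0.9822): product = 0.966
After subsystem 3 (A=0.9749): product = 0.9417
After subsystem 4 (A=0.9586): product = 0.9028
After subsystem 5 (A=0.9547): product = 0.8619
A_sys = 0.8619

0.8619


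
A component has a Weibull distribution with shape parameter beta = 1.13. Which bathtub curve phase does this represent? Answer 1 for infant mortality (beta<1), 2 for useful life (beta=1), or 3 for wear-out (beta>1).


beta = 1.13
Compare beta to 1:
beta < 1 => infant mortality (phase 1)
beta = 1 => useful life (phase 2)
beta > 1 => wear-out (phase 3)
Since beta = 1.13, this is wear-out (increasing failure rate)
Phase = 3

3


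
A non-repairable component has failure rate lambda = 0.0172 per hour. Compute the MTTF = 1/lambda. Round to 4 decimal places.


lambda = 0.0172
MTTF = 1 / 0.0172
MTTF = 58.1395

58.1395


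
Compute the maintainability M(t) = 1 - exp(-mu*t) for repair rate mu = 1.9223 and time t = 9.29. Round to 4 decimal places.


mu = 1.9223, t = 9.29
mu * t = 1.9223 * 9.29 = 17.8582
exp(-17.8582) = 0.0
M(t) = 1 - 0.0
M(t) = 1.0

1.0


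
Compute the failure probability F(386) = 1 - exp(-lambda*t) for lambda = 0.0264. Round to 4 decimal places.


lambda = 0.0264, t = 386
lambda * t = 10.1904
exp(-10.1904) = 0.0
F(t) = 1 - 0.0
F(t) = 1.0

1.0


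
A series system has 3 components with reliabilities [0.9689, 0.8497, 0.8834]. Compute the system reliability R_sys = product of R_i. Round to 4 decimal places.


Components: [0.9689, 0.8497, 0.8834]
After component 1 (R=0.9689): product = 0.9689
After component 2 (R=0.8497): product = 0.8233
After component 3 (R=0.8834): product = 0.7273
R_sys = 0.7273

0.7273


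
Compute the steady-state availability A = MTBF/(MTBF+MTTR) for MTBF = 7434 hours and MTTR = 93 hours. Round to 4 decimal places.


MTBF = 7434
MTTR = 93
MTBF + MTTR = 7527
A = 7434 / 7527
A = 0.9876

0.9876


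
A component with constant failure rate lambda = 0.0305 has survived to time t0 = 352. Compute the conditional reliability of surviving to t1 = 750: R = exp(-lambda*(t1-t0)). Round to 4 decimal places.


lambda = 0.0305
t0 = 352, t1 = 750
t1 - t0 = 398
lambda * (t1-t0) = 0.0305 * 398 = 12.139
R = exp(-12.139)
R = 0.0

0.0


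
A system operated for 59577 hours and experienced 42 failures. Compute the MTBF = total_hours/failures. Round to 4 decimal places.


total_hours = 59577
failures = 42
MTBF = 59577 / 42
MTBF = 1418.5

1418.5


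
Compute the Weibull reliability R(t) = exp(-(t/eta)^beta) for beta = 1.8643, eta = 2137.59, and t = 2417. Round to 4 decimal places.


beta = 1.8643, eta = 2137.59, t = 2417
t/eta = 2417 / 2137.59 = 1.1307
(t/eta)^beta = 1.1307^1.8643 = 1.2574
R(t) = exp(-1.2574)
R(t) = 0.2844

0.2844


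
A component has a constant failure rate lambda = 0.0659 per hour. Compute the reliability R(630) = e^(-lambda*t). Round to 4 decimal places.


lambda = 0.0659
t = 630
lambda * t = 41.517
R(t) = e^(-41.517)
R(t) = 0.0

0.0


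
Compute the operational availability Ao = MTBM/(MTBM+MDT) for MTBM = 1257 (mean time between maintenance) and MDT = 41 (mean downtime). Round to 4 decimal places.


MTBM = 1257
MDT = 41
MTBM + MDT = 1298
Ao = 1257 / 1298
Ao = 0.9684

0.9684


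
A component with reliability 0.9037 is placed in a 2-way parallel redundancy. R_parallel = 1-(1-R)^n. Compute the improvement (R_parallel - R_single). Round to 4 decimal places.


R_single = 0.9037, n = 2
1 - R_single = 0.0963
(1 - R_single)^n = 0.0963^2 = 0.0093
R_parallel = 1 - 0.0093 = 0.9907
Improvement = 0.9907 - 0.9037
Improvement = 0.087

0.087


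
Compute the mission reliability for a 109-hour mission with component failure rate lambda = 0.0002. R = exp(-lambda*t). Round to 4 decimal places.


lambda = 0.0002
mission_time = 109
lambda * t = 0.0002 * 109 = 0.0218
R = exp(-0.0218)
R = 0.9784

0.9784


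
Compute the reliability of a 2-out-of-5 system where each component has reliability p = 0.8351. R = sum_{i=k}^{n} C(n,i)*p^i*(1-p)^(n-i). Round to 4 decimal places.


k = 2, n = 5, p = 0.8351
i=2: C(5,2)=10 * 0.8351^2 * 0.1649^3 = 0.0313
i=3: C(5,3)=10 * 0.8351^3 * 0.1649^2 = 0.1584
i=4: C(5,4)=5 * 0.8351^4 * 0.1649^1 = 0.401
i=5: C(5,5)=1 * 0.8351^5 * 0.1649^0 = 0.4062
R = sum of terms = 0.9968

0.9968


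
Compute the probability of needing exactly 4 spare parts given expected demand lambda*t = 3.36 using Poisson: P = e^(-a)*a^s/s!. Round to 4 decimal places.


a = 3.36, s = 4
e^(-a) = e^(-3.36) = 0.0347
a^s = 3.36^4 = 127.4551
s! = 24
P = 0.0347 * 127.4551 / 24
P = 0.1845

0.1845


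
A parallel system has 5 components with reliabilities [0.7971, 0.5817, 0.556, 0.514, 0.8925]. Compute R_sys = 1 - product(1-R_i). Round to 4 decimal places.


Components: [0.7971, 0.5817, 0.556, 0.514, 0.8925]
(1 - 0.7971) = 0.2029, running product = 0.2029
(1 - 0.5817) = 0.4183, running product = 0.0849
(1 - 0.556) = 0.444, running product = 0.0377
(1 - 0.514) = 0.486, running product = 0.0183
(1 - 0.8925) = 0.1075, running product = 0.002
Product of (1-R_i) = 0.002
R_sys = 1 - 0.002 = 0.998

0.998


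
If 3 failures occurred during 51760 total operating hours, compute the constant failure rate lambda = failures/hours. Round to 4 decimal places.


failures = 3
total_hours = 51760
lambda = 3 / 51760
lambda = 0.0001

0.0001


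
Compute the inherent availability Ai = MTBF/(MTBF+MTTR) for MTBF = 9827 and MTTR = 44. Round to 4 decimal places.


MTBF = 9827
MTTR = 44
MTBF + MTTR = 9871
Ai = 9827 / 9871
Ai = 0.9955

0.9955


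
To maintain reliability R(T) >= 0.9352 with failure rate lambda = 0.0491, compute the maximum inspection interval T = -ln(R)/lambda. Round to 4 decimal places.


R_target = 0.9352
lambda = 0.0491
-ln(0.9352) = 0.067
T = 0.067 / 0.0491
T = 1.3645

1.3645


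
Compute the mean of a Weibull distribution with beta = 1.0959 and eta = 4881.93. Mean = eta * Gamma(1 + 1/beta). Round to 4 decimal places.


beta = 1.0959, eta = 4881.93
1/beta = 0.9125
1 + 1/beta = 1.9125
Gamma(1.9125) = 0.9661
Mean = 4881.93 * 0.9661
Mean = 4716.4639

4716.4639


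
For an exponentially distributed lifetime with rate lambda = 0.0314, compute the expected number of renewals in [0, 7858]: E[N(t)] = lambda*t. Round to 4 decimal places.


lambda = 0.0314
t = 7858
E[N(t)] = lambda * t
E[N(t)] = 0.0314 * 7858
E[N(t)] = 246.7412

246.7412


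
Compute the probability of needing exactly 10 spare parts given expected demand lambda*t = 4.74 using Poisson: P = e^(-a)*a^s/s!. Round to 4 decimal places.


a = 4.74, s = 10
e^(-a) = e^(-4.74) = 0.0087
a^s = 4.74^10 = 5725104.4803
s! = 3628800
P = 0.0087 * 5725104.4803 / 3628800
P = 0.0138

0.0138


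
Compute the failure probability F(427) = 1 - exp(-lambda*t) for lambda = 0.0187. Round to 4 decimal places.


lambda = 0.0187, t = 427
lambda * t = 7.9849
exp(-7.9849) = 0.0003
F(t) = 1 - 0.0003
F(t) = 0.9997

0.9997


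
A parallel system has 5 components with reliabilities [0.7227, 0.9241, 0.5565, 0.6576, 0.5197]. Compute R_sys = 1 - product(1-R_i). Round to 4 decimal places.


Components: [0.7227, 0.9241, 0.5565, 0.6576, 0.5197]
(1 - 0.7227) = 0.2773, running product = 0.2773
(1 - 0.9241) = 0.0759, running product = 0.021
(1 - 0.5565) = 0.4435, running product = 0.0093
(1 - 0.6576) = 0.3424, running product = 0.0032
(1 - 0.5197) = 0.4803, running product = 0.0015
Product of (1-R_i) = 0.0015
R_sys = 1 - 0.0015 = 0.9985

0.9985


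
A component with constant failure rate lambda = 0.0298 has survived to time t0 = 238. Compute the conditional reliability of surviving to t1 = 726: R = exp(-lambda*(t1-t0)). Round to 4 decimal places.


lambda = 0.0298
t0 = 238, t1 = 726
t1 - t0 = 488
lambda * (t1-t0) = 0.0298 * 488 = 14.5424
R = exp(-14.5424)
R = 0.0

0.0


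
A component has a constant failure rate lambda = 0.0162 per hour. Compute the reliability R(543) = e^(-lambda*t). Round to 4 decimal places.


lambda = 0.0162
t = 543
lambda * t = 8.7966
R(t) = e^(-8.7966)
R(t) = 0.0002

0.0002


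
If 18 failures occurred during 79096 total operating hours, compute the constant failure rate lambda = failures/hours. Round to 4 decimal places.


failures = 18
total_hours = 79096
lambda = 18 / 79096
lambda = 0.0002

0.0002


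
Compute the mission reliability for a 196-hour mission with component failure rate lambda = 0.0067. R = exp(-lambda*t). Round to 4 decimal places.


lambda = 0.0067
mission_time = 196
lambda * t = 0.0067 * 196 = 1.3132
R = exp(-1.3132)
R = 0.269

0.269


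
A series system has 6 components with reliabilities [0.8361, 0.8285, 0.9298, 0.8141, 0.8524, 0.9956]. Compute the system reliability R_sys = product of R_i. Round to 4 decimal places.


Components: [0.8361, 0.8285, 0.9298, 0.8141, 0.8524, 0.9956]
After component 1 (R=0.8361): product = 0.8361
After component 2 (R=0.8285): product = 0.6927
After component 3 (R=0.9298): product = 0.6441
After component 4 (R=0.8141): product = 0.5243
After component 5 (R=0.8524): product = 0.447
After component 6 (R=0.9956): product = 0.445
R_sys = 0.445

0.445


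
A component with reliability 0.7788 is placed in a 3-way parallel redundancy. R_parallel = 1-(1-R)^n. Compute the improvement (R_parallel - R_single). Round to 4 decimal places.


R_single = 0.7788, n = 3
1 - R_single = 0.2212
(1 - R_single)^n = 0.2212^3 = 0.0108
R_parallel = 1 - 0.0108 = 0.9892
Improvement = 0.9892 - 0.7788
Improvement = 0.2104

0.2104


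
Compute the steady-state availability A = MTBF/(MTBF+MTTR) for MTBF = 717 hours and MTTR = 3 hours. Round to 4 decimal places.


MTBF = 717
MTTR = 3
MTBF + MTTR = 720
A = 717 / 720
A = 0.9958

0.9958


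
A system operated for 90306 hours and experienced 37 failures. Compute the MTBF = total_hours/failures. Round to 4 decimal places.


total_hours = 90306
failures = 37
MTBF = 90306 / 37
MTBF = 2440.7027

2440.7027


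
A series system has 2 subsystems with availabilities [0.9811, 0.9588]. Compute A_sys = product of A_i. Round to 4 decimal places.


Subsystems: [0.9811, 0.9588]
After subsystem 1 (A=0.9811): product = 0.9811
After subsystem 2 (A=0.9588): product = 0.9407
A_sys = 0.9407

0.9407


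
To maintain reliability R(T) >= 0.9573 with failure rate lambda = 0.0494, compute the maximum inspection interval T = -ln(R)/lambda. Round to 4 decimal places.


R_target = 0.9573
lambda = 0.0494
-ln(0.9573) = 0.0436
T = 0.0436 / 0.0494
T = 0.8834

0.8834


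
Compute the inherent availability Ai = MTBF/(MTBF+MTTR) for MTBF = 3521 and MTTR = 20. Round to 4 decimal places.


MTBF = 3521
MTTR = 20
MTBF + MTTR = 3541
Ai = 3521 / 3541
Ai = 0.9944

0.9944


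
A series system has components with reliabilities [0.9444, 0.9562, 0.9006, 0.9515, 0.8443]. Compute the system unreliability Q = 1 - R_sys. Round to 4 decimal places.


Components: [0.9444, 0.9562, 0.9006, 0.9515, 0.8443]
After component 1: product = 0.9444
After component 2: product = 0.903
After component 3: product = 0.8133
After component 4: product = 0.7738
After component 5: product = 0.6533
R_sys = 0.6533
Q = 1 - 0.6533 = 0.3467

0.3467


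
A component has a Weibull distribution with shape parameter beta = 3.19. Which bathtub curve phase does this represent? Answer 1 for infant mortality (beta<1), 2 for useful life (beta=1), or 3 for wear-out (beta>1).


beta = 3.19
Compare beta to 1:
beta < 1 => infant mortality (phase 1)
beta = 1 => useful life (phase 2)
beta > 1 => wear-out (phase 3)
Since beta = 3.19, this is wear-out (increasing failure rate)
Phase = 3

3


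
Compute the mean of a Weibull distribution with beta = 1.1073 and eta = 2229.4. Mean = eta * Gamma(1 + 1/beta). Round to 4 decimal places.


beta = 1.1073, eta = 2229.4
1/beta = 0.9031
1 + 1/beta = 1.9031
Gamma(1.9031) = 0.9628
Mean = 2229.4 * 0.9628
Mean = 2146.5348

2146.5348


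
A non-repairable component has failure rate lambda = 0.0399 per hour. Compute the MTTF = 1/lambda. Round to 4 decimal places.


lambda = 0.0399
MTTF = 1 / 0.0399
MTTF = 25.0627

25.0627


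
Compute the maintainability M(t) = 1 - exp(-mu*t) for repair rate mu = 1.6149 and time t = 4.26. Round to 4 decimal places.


mu = 1.6149, t = 4.26
mu * t = 1.6149 * 4.26 = 6.8795
exp(-6.8795) = 0.001
M(t) = 1 - 0.001
M(t) = 0.999

0.999


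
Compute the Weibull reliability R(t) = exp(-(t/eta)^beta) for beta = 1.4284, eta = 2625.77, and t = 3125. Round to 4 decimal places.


beta = 1.4284, eta = 2625.77, t = 3125
t/eta = 3125 / 2625.77 = 1.1901
(t/eta)^beta = 1.1901^1.4284 = 1.2823
R(t) = exp(-1.2823)
R(t) = 0.2774

0.2774


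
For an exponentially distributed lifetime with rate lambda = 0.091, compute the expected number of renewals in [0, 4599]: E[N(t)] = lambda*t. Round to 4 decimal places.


lambda = 0.091
t = 4599
E[N(t)] = lambda * t
E[N(t)] = 0.091 * 4599
E[N(t)] = 418.509

418.509


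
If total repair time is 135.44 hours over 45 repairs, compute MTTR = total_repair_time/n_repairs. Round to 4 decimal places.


total_repair_time = 135.44
n_repairs = 45
MTTR = 135.44 / 45
MTTR = 3.0098

3.0098


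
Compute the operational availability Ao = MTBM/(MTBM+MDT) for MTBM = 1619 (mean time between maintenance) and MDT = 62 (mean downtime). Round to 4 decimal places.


MTBM = 1619
MDT = 62
MTBM + MDT = 1681
Ao = 1619 / 1681
Ao = 0.9631

0.9631


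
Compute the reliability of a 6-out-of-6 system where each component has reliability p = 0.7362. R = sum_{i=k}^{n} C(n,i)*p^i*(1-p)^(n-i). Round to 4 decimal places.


k = 6, n = 6, p = 0.7362
i=6: C(6,6)=1 * 0.7362^6 * 0.2638^0 = 0.1592
R = sum of terms = 0.1592

0.1592


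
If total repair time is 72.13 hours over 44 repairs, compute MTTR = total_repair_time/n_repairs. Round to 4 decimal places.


total_repair_time = 72.13
n_repairs = 44
MTTR = 72.13 / 44
MTTR = 1.6393

1.6393


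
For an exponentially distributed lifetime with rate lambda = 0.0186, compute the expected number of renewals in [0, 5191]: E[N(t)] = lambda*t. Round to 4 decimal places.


lambda = 0.0186
t = 5191
E[N(t)] = lambda * t
E[N(t)] = 0.0186 * 5191
E[N(t)] = 96.5526

96.5526


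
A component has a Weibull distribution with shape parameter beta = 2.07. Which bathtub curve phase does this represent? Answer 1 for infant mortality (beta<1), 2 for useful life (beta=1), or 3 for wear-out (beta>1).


beta = 2.07
Compare beta to 1:
beta < 1 => infant mortality (phase 1)
beta = 1 => useful life (phase 2)
beta > 1 => wear-out (phase 3)
Since beta = 2.07, this is wear-out (increasing failure rate)
Phase = 3

3


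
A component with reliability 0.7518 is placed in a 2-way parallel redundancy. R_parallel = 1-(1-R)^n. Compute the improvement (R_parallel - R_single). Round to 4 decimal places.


R_single = 0.7518, n = 2
1 - R_single = 0.2482
(1 - R_single)^n = 0.2482^2 = 0.0616
R_parallel = 1 - 0.0616 = 0.9384
Improvement = 0.9384 - 0.7518
Improvement = 0.1866

0.1866


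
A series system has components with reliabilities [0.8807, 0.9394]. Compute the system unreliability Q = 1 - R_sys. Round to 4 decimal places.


Components: [0.8807, 0.9394]
After component 1: product = 0.8807
After component 2: product = 0.8273
R_sys = 0.8273
Q = 1 - 0.8273 = 0.1727

0.1727


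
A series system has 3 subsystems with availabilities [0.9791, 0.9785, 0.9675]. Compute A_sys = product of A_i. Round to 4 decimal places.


Subsystems: [0.9791, 0.9785, 0.9675]
After subsystem 1 (A=0.9791): product = 0.9791
After subsystem 2 (A=0.9785): product = 0.958
After subsystem 3 (A=0.9675): product = 0.9269
A_sys = 0.9269

0.9269


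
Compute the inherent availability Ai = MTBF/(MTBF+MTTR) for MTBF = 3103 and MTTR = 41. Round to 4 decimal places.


MTBF = 3103
MTTR = 41
MTBF + MTTR = 3144
Ai = 3103 / 3144
Ai = 0.987

0.987
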